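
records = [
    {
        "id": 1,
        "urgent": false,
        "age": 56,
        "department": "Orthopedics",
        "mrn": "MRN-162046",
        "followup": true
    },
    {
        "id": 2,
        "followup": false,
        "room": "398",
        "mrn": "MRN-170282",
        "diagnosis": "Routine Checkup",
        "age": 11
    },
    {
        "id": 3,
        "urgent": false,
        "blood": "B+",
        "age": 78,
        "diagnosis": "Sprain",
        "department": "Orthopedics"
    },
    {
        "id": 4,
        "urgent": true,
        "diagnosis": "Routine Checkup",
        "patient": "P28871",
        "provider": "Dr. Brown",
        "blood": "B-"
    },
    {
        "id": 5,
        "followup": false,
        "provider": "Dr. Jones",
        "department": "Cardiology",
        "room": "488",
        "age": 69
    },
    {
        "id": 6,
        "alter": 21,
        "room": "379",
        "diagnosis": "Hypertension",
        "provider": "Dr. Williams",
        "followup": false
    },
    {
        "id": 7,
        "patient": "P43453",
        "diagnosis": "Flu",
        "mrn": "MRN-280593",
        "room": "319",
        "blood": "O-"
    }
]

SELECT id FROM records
[1, 2, 3, 4, 5, 6, 7]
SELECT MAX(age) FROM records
78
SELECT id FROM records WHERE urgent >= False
[1, 3, 4]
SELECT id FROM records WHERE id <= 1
[1]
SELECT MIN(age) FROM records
11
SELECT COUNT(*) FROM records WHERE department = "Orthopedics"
2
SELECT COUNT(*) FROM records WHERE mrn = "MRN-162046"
1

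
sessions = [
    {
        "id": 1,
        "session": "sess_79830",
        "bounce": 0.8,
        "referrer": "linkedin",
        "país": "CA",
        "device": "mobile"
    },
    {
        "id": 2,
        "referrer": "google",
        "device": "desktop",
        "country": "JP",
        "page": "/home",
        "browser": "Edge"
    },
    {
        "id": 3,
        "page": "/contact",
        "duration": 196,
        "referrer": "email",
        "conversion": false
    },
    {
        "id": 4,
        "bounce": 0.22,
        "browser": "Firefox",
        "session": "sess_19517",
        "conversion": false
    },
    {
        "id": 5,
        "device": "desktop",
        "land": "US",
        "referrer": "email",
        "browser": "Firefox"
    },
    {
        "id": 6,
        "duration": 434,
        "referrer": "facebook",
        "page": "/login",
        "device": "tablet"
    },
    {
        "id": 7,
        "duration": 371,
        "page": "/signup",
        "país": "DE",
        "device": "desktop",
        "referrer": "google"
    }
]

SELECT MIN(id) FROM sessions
1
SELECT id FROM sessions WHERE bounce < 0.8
[4]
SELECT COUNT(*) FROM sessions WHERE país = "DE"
1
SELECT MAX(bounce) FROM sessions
0.8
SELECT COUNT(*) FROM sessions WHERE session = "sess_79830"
1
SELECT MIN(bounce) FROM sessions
0.22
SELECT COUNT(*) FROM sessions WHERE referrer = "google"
2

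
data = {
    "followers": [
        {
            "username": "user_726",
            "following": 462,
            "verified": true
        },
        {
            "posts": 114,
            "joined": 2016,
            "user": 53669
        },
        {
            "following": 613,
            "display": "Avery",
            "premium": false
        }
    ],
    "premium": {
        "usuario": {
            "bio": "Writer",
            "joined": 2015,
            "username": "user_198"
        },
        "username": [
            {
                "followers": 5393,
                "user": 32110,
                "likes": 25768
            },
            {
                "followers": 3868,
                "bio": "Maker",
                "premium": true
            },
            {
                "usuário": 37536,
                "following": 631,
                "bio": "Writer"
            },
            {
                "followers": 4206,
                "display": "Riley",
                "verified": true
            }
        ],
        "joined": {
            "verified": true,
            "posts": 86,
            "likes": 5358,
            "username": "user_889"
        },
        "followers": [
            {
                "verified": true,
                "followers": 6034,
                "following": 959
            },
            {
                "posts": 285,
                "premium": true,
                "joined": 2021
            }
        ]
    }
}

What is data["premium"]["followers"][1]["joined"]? 2021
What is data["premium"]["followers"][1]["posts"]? 285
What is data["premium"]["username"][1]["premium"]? True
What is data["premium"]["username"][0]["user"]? 32110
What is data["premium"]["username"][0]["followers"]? 5393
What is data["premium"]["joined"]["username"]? "user_889"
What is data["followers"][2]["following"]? 613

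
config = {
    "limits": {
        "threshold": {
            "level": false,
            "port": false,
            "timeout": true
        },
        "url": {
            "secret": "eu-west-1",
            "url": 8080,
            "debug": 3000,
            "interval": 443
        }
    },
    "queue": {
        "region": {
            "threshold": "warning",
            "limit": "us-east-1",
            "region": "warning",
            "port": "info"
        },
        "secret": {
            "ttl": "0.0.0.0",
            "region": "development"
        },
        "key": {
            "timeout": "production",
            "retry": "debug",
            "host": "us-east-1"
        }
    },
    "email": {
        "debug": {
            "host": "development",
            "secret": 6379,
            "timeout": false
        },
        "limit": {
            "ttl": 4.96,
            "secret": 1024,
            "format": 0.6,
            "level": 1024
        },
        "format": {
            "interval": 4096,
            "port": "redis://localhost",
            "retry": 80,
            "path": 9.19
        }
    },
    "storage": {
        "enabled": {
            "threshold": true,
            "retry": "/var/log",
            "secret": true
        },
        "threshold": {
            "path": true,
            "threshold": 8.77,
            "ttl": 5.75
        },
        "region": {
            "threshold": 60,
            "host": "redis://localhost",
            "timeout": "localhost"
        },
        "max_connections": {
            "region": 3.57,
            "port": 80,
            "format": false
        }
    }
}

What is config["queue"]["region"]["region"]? "warning"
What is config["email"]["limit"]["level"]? 1024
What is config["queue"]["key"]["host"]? "us-east-1"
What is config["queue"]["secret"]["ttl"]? "0.0.0.0"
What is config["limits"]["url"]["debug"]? 3000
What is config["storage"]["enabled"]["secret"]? True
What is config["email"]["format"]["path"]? 9.19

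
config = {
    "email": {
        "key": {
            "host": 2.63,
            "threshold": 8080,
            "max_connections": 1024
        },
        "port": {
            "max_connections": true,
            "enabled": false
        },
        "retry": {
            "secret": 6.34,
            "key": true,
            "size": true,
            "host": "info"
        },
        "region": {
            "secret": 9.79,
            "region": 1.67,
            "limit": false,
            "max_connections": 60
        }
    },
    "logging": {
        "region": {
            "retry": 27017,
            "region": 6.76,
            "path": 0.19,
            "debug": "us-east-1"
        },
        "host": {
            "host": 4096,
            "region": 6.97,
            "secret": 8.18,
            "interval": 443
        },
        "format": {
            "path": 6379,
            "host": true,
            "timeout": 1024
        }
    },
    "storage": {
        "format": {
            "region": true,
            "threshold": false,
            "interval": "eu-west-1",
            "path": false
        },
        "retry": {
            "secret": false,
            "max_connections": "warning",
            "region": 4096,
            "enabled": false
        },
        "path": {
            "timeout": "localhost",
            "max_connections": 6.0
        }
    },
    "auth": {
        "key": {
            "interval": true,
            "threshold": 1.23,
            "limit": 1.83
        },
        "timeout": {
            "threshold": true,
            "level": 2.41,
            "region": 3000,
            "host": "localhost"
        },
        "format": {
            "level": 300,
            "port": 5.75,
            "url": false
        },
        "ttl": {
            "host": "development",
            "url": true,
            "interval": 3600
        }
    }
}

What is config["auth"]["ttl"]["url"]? True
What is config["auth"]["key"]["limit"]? 1.83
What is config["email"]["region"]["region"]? 1.67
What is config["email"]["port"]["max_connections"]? True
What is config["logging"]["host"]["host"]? 4096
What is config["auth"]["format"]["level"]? 300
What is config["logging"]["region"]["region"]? 6.76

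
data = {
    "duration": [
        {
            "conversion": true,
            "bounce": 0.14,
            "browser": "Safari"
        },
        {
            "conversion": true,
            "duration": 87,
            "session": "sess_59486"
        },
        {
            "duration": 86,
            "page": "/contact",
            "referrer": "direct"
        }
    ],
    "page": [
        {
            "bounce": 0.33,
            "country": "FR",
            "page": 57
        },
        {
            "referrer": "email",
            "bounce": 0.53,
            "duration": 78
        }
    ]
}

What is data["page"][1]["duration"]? 78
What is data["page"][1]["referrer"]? "email"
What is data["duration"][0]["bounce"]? 0.14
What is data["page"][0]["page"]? 57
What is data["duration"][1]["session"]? "sess_59486"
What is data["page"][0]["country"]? "FR"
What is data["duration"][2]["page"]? "/contact"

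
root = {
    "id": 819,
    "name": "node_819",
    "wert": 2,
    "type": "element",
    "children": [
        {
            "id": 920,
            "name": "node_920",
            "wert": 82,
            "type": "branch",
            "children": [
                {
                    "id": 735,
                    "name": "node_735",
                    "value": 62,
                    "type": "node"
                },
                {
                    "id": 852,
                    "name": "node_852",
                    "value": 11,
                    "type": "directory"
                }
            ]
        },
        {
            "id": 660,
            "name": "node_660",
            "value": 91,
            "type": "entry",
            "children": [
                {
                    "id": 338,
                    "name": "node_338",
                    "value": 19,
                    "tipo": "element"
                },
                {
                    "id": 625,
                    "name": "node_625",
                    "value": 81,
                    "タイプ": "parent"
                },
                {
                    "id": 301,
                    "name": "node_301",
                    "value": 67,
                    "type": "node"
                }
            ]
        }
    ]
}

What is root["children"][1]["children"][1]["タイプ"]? "parent"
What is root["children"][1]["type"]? "entry"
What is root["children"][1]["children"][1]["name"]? "node_625"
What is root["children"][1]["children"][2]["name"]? "node_301"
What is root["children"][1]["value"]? 91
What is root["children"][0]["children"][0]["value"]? 62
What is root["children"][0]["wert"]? 82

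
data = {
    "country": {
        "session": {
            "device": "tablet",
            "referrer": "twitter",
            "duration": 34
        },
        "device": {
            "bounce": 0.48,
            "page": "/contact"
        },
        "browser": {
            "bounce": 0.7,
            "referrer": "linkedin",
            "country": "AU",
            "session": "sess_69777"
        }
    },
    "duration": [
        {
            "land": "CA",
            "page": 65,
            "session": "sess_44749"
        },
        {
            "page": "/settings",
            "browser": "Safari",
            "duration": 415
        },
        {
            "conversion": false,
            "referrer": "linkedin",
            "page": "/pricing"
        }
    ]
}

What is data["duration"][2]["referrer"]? "linkedin"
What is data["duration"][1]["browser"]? "Safari"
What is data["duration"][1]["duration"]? 415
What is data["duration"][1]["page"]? "/settings"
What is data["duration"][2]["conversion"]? False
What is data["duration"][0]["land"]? "CA"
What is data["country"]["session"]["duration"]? 34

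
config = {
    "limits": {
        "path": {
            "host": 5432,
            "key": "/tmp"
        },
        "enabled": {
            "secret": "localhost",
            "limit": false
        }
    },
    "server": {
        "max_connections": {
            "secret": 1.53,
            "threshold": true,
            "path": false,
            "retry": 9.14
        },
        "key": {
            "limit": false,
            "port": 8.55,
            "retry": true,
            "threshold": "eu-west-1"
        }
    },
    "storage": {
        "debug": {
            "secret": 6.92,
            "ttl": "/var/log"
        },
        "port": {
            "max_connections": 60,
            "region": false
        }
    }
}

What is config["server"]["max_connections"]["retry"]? 9.14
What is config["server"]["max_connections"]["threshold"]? True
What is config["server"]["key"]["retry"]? True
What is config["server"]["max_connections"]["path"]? False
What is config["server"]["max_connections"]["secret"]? 1.53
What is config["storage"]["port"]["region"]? False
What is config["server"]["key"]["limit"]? False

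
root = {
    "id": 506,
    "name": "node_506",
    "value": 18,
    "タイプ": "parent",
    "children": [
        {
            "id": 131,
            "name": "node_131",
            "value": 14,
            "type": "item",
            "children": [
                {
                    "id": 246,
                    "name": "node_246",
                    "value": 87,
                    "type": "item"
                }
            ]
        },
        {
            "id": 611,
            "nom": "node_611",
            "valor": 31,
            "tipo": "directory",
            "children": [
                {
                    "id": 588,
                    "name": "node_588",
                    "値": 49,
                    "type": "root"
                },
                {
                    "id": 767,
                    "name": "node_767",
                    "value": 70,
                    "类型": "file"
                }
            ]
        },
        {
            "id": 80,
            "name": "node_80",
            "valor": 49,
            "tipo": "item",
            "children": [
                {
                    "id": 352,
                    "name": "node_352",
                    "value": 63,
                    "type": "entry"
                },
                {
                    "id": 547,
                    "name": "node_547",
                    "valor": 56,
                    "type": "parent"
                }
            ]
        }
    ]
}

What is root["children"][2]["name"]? "node_80"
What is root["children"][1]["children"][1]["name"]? "node_767"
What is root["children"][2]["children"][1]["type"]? "parent"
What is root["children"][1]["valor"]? 31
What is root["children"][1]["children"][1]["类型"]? "file"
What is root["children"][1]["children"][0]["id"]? 588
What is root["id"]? 506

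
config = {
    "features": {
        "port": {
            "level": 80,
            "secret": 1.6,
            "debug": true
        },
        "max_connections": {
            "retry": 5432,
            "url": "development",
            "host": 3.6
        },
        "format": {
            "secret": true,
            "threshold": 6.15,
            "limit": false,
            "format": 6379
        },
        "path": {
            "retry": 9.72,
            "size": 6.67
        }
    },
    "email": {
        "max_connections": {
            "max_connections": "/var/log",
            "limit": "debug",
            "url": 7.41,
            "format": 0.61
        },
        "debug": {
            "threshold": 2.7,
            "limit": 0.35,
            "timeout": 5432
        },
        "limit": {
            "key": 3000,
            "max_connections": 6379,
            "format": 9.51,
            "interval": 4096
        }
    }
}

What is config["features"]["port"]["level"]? 80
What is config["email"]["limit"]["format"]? 9.51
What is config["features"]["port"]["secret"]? 1.6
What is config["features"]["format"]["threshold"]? 6.15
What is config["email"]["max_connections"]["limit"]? "debug"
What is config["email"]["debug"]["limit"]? 0.35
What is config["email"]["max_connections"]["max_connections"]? "/var/log"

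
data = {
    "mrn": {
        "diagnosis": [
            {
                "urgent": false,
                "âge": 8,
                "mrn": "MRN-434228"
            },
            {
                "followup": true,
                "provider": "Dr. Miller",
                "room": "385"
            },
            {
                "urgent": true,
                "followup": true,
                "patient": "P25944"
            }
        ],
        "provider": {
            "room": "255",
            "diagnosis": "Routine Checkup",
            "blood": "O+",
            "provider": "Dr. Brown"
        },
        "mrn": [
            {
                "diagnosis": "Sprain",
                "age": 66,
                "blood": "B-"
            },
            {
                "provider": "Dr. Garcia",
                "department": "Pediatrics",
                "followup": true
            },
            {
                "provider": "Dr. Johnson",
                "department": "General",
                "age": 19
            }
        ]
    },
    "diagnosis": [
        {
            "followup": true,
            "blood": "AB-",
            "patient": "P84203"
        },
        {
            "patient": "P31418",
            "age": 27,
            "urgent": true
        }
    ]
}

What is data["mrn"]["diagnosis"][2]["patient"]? "P25944"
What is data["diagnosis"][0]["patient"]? "P84203"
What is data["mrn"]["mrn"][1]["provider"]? "Dr. Garcia"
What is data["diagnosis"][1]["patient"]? "P31418"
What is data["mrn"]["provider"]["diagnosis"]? "Routine Checkup"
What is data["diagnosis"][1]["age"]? 27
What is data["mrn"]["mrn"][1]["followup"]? True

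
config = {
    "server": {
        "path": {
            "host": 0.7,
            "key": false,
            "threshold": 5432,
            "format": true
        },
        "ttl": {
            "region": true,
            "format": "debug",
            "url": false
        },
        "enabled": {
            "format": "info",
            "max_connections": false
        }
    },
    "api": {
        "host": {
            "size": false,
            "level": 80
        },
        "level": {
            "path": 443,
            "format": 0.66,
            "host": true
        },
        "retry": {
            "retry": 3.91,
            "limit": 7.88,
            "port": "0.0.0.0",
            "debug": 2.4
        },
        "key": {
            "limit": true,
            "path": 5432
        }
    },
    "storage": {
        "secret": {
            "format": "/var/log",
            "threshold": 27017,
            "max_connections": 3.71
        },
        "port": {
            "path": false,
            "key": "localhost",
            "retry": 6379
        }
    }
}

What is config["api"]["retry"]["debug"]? 2.4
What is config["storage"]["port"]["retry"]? 6379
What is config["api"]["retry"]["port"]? "0.0.0.0"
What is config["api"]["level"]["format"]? 0.66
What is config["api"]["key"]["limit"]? True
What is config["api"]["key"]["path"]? 5432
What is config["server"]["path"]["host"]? 0.7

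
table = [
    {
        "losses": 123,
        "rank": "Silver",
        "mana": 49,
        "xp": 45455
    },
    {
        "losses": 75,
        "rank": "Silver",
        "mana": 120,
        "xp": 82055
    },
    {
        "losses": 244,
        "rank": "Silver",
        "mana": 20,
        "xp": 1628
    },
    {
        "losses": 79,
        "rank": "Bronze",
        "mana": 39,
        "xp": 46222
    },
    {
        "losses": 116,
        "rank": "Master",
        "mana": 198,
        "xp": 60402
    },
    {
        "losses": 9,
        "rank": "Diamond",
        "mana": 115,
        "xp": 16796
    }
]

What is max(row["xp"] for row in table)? 82055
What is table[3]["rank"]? "Bronze"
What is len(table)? 6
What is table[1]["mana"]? 120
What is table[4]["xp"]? 60402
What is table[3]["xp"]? 46222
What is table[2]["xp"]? 1628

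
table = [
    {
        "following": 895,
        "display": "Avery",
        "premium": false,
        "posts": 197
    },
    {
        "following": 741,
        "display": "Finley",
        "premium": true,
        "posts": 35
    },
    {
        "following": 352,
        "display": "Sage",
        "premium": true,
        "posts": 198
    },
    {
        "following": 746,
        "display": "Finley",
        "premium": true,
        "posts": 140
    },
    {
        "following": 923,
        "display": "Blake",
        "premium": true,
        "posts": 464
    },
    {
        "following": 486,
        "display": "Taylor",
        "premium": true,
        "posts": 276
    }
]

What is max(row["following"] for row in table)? 923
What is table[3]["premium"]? True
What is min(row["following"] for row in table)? 352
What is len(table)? 6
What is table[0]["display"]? "Avery"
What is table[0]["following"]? 895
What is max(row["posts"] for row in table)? 464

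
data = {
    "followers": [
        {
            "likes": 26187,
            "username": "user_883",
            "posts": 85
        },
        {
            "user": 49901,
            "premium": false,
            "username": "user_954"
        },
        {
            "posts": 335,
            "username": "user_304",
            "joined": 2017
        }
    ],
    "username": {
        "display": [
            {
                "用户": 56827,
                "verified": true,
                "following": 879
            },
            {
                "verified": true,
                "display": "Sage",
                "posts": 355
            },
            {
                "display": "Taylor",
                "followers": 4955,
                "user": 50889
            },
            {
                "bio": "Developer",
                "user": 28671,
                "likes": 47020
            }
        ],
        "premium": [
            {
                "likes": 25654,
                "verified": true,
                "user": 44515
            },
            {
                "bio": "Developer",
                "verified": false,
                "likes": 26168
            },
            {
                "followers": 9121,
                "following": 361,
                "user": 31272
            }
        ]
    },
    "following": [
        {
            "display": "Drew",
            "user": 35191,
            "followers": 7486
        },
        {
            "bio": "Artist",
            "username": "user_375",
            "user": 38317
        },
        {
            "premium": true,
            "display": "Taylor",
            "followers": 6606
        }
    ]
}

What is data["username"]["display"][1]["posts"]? 355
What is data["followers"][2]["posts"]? 335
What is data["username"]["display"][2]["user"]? 50889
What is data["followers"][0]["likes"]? 26187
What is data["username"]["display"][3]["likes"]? 47020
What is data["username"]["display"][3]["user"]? 28671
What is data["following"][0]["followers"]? 7486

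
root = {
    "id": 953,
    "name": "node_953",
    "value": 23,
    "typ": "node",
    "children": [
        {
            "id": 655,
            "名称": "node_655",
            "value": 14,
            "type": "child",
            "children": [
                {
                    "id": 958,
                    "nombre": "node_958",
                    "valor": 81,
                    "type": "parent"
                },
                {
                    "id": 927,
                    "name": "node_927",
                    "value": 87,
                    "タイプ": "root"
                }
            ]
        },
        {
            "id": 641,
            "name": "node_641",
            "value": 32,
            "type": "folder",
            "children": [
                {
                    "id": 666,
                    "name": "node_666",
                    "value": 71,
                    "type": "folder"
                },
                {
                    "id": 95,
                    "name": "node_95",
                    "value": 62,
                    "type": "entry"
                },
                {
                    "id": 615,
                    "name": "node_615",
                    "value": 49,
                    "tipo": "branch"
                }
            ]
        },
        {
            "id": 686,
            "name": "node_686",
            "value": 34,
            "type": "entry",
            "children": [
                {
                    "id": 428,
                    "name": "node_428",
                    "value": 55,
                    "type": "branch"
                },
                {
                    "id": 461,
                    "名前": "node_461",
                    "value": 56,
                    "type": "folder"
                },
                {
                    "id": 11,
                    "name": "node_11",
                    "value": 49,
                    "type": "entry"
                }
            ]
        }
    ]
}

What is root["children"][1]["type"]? "folder"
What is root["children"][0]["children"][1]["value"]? 87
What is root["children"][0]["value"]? 14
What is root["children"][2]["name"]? "node_686"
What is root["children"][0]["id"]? 655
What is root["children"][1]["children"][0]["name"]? "node_666"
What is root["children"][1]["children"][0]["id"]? 666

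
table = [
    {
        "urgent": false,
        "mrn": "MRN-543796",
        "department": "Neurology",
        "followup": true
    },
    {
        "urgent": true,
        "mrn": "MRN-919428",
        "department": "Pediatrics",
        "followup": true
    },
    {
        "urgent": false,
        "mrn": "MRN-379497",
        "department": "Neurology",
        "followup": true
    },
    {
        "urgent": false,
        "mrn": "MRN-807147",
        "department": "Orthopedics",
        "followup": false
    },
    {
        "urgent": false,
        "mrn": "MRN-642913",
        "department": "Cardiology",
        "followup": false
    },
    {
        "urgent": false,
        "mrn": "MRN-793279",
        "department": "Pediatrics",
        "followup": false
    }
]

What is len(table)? 6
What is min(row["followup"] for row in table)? False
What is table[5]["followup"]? False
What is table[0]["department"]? "Neurology"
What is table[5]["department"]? "Pediatrics"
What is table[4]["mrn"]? "MRN-642913"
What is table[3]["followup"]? False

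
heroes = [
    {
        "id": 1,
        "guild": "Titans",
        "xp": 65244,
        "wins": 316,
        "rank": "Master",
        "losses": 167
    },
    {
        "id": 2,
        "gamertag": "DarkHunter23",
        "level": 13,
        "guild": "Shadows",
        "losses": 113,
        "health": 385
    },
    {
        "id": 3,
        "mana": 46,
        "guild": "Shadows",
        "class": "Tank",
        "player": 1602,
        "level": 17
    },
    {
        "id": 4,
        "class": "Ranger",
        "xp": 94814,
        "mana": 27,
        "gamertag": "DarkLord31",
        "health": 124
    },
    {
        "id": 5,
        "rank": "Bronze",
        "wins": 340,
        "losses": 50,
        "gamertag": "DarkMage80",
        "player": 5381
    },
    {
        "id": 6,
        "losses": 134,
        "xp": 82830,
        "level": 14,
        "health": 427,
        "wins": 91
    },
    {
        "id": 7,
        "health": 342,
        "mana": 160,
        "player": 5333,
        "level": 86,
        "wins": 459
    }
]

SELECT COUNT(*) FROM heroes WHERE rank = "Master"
1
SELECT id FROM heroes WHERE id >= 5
[5, 6, 7]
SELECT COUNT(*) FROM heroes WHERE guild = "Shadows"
2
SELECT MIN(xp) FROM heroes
65244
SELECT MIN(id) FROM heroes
1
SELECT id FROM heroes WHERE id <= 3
[1, 2, 3]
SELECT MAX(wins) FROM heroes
459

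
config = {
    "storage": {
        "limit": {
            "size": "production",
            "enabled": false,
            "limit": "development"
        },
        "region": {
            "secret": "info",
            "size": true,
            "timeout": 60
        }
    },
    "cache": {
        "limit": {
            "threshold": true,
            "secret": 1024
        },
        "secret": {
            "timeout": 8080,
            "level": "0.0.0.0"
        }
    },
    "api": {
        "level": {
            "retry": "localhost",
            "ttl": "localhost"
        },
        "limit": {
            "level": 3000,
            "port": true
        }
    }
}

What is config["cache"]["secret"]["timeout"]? 8080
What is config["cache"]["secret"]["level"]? "0.0.0.0"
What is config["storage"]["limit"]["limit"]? "development"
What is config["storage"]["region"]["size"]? True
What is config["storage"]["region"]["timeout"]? 60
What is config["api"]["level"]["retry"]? "localhost"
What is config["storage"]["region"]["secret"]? "info"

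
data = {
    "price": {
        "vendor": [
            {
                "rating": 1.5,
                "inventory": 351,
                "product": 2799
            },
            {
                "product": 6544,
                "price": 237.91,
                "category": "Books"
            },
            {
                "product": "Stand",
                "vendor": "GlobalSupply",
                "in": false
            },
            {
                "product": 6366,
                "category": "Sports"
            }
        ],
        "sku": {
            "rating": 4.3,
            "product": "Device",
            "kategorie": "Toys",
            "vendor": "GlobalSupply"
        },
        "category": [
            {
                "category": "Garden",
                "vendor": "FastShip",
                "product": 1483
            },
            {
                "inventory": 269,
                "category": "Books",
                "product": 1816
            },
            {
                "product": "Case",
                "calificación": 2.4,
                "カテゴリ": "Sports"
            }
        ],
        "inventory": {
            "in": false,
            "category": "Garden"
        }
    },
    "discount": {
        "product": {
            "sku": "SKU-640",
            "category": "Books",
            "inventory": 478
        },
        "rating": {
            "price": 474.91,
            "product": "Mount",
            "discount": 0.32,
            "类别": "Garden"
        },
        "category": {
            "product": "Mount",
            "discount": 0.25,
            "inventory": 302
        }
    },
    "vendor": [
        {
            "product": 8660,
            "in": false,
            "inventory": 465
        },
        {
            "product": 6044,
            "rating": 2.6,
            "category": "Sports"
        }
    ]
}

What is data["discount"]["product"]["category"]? "Books"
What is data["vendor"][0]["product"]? 8660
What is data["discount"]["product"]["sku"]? "SKU-640"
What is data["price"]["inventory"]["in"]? False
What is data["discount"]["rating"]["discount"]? 0.32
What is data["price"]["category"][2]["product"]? "Case"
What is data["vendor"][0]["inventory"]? 465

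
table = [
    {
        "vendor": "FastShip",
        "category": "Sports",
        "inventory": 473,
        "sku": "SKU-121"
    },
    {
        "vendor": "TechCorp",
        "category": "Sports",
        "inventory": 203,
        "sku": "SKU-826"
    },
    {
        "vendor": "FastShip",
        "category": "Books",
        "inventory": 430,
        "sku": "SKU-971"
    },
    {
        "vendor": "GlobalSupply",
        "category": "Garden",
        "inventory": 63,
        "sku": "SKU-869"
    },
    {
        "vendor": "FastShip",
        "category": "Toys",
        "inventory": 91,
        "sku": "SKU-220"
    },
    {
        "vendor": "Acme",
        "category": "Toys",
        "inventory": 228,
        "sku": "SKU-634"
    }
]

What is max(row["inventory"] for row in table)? 473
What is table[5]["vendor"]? "Acme"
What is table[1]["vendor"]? "TechCorp"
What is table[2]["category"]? "Books"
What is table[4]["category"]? "Toys"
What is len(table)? 6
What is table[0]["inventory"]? 473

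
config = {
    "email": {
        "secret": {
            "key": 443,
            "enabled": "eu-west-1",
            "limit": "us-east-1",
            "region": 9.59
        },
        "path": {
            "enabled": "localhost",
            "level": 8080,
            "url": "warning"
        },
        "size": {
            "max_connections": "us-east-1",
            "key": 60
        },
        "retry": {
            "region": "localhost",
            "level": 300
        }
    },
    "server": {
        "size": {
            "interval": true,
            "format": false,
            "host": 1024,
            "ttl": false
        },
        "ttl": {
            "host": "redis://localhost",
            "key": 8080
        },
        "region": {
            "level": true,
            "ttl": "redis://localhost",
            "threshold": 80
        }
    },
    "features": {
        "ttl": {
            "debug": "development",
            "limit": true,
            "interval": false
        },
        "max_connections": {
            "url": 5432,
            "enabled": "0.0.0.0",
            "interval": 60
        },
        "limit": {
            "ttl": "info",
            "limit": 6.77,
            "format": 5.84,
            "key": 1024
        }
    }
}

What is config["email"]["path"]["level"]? 8080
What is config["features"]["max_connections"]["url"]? 5432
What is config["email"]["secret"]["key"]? 443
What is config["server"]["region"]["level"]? True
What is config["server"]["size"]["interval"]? True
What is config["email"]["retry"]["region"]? "localhost"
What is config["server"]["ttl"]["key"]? 8080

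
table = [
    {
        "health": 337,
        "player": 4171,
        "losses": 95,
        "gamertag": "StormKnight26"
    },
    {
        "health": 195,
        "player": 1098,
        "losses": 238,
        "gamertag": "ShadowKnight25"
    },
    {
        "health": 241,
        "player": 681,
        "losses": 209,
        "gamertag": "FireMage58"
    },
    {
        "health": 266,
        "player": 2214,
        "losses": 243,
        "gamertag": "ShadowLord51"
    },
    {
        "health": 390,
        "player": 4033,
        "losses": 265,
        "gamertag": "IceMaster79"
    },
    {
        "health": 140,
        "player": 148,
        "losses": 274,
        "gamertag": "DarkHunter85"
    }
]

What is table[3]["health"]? 266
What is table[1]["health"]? 195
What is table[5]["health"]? 140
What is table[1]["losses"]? 238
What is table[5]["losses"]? 274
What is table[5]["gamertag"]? "DarkHunter85"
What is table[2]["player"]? 681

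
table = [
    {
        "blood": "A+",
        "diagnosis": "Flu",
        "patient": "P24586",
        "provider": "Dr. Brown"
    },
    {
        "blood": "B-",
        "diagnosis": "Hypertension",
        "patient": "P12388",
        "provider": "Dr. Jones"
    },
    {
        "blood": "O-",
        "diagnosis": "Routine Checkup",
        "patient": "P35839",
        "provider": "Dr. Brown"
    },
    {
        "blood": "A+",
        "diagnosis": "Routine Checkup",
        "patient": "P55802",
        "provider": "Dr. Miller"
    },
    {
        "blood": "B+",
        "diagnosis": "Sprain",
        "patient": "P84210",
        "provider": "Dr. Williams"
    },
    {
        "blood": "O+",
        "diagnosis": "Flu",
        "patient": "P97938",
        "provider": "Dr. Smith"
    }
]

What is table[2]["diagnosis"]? "Routine Checkup"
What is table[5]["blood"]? "O+"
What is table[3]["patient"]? "P55802"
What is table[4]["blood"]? "B+"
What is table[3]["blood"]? "A+"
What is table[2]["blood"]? "O-"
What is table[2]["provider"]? "Dr. Brown"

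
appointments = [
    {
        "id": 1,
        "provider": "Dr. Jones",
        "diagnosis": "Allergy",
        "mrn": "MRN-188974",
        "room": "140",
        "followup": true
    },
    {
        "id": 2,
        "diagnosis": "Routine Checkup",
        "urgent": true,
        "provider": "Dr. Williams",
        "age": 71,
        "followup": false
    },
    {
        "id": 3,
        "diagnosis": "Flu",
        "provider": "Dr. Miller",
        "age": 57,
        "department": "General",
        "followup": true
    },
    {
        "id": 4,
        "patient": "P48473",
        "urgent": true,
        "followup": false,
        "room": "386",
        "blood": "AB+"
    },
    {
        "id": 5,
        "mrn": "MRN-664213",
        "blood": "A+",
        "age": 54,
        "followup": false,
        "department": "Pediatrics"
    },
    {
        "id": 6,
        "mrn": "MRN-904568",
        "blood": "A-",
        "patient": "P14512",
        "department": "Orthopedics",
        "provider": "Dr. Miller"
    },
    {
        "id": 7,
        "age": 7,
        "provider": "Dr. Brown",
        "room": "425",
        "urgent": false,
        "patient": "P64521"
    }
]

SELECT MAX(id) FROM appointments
7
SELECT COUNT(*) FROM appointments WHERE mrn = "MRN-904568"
1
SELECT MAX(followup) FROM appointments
True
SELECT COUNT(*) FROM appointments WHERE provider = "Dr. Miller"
2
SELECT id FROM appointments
[1, 2, 3, 4, 5, 6, 7]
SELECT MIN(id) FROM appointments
1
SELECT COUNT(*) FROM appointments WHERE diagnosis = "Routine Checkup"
1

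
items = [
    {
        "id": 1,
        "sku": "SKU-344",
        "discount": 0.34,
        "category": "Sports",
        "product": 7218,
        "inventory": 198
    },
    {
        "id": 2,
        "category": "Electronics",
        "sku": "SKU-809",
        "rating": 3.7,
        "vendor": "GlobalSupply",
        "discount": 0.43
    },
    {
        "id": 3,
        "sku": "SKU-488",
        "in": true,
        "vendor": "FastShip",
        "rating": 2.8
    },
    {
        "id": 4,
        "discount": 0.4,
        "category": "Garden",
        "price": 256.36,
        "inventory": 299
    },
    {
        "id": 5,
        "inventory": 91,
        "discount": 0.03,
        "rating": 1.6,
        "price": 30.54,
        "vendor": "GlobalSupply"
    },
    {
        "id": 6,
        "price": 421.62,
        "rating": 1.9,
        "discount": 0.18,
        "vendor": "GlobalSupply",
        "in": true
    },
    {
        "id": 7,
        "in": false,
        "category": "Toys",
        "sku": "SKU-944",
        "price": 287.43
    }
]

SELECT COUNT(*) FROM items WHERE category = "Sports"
1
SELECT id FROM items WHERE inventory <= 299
[1, 4, 5]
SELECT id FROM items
[1, 2, 3, 4, 5, 6, 7]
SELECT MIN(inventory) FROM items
91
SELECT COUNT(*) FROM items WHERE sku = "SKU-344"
1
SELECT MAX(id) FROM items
7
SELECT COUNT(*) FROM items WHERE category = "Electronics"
1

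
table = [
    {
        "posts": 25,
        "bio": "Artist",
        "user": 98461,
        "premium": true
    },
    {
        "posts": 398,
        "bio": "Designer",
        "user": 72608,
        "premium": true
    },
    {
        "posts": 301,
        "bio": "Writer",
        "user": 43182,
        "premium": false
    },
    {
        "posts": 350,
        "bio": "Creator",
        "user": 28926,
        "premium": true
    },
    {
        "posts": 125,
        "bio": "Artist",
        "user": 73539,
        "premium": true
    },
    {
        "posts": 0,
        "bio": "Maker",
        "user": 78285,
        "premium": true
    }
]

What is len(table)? 6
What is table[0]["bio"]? "Artist"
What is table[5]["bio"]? "Maker"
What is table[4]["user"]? 73539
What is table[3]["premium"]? True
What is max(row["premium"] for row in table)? True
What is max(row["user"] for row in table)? 98461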